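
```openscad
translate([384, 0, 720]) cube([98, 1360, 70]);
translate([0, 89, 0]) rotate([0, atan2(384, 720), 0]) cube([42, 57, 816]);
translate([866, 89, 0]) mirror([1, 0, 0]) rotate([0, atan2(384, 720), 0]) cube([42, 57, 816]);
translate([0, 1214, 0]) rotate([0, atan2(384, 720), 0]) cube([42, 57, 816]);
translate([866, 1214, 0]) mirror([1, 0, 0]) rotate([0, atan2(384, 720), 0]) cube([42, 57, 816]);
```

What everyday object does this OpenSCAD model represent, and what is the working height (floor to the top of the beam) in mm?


A sawhorse. The overall height is 790 mm.

A beam across two mirrored pairs of raked legs — a sawhorse. The beam's underside is at z = 720 (matching the legs' vertical rise in atan2(384, 720)) and the beam is 70 mm tall, so its top is at 720 + 70 = 790 mm. The raked legs top out at the beam's underside, so that is the highest point.


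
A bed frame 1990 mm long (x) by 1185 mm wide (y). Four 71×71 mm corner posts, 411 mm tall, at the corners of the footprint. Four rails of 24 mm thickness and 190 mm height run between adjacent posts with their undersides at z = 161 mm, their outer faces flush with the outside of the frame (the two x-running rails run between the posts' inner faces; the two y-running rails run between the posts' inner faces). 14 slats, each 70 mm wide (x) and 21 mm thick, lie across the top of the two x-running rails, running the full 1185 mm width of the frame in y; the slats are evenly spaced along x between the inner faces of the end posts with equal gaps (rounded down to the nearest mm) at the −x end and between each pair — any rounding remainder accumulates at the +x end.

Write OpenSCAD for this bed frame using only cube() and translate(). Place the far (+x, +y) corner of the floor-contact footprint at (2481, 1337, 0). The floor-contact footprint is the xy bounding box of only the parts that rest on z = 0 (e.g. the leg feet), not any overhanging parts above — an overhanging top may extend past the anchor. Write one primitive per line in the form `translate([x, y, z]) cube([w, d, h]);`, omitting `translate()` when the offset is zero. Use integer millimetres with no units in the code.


// slat z = rail_z + rail_h = 161 + 190 = 351
// slat gap = ⌊(1848 − 14·70) / 15⌋ = 57
translate([491, 152, 0]) cube([71, 71, 411]);
translate([491, 1266, 0]) cube([71, 71, 411]);
translate([2410, 152, 0]) cube([71, 71, 411]);
translate([2410, 1266, 0]) cube([71, 71, 411]);
translate([562, 152, 161]) cube([1848, 24, 190]);
translate([562, 1313, 161]) cube([1848, 24, 190]);
translate([491, 223, 161]) cube([24, 1043, 190]);
translate([2457, 223, 161]) cube([24, 1043, 190]);
translate([619, 152, 351]) cube([70, 1185, 21]);
translate([746, 152, 351]) cube([70, 1185, 21]);
translate([873, 152, 351]) cube([70, 1185, 21]);
translate([1000, 152, 351]) cube([70, 1185, 21]);
translate([1127, 152, 351]) cube([70, 1185, 21]);
translate([1254, 152, 351]) cube([70, 1185, 21]);
translate([1381, 152, 351]) cube([70, 1185, 21]);
translate([1508, 152, 351]) cube([70, 1185, 21]);
translate([1635, 152, 351]) cube([70, 1185, 21]);
translate([1762, 152, 351]) cube([70, 1185, 21]);
translate([1889, 152, 351]) cube([70, 1185, 21]);
translate([2016, 152, 351]) cube([70, 1185, 21]);
translate([2143, 152, 351]) cube([70, 1185, 21]);
translate([2270, 152, 351]) cube([70, 1185, 21]);


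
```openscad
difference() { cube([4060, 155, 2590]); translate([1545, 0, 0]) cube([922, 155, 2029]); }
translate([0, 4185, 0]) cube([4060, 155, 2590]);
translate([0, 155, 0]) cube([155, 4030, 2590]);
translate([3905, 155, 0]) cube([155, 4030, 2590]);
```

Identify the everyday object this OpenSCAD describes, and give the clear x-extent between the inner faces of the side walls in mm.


A single room. The interior width is 3750 mm.

Four walls enclosing a rectangle with a door in the front wall — a room. Outside width 4060 minus two 155 mm walls gives 3750 mm.


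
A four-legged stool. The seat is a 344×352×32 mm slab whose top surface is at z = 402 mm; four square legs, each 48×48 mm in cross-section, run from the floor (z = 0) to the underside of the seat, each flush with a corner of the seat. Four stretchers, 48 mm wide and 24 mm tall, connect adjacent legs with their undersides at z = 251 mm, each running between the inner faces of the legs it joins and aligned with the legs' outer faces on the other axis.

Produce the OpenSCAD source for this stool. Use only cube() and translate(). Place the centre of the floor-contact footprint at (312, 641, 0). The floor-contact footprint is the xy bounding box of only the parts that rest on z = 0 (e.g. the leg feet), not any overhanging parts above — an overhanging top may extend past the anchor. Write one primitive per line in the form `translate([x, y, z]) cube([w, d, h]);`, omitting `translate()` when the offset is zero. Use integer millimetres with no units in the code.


translate([140, 465, 370]) cube([344, 352, 32]);
translate([140, 465, 0]) cube([48, 48, 370]);
translate([436, 465, 0]) cube([48, 48, 370]);
translate([140, 769, 0]) cube([48, 48, 370]);
translate([436, 769, 0]) cube([48, 48, 370]);
translate([188, 465, 251]) cube([248, 48, 24]);
translate([188, 769, 251]) cube([248, 48, 24]);
translate([140, 513, 251]) cube([48, 256, 24]);
translate([436, 513, 251]) cube([48, 256, 24]);


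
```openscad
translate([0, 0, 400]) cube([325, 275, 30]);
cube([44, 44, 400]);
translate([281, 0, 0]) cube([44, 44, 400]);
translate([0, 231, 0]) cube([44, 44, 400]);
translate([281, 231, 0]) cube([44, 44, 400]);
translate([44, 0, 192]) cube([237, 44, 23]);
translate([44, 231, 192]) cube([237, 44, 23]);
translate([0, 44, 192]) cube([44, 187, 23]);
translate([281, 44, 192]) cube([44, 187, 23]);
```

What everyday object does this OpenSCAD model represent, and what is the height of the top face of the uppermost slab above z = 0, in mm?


A stool. The seat height is 430 mm.

A 325×275×30 slab at z = 400 on four corner posts — a stool. The seat top is 400 + 30 = 430 mm.


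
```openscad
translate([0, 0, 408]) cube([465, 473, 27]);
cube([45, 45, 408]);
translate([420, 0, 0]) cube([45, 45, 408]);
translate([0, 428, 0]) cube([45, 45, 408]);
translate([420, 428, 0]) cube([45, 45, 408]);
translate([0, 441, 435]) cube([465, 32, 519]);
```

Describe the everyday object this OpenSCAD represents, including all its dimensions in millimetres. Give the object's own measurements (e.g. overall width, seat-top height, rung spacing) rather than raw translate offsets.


A chair. The seat is a 465×473×27 mm slab with its top at z = 435 mm, on four 45×45 mm corner legs (flush with the seat edges, standing on z = 0). A flat backrest 32 mm thick, 519 mm tall, spans the full seat width and rises from the seat top along its +y edge, rear face flush with the rear of the seat.


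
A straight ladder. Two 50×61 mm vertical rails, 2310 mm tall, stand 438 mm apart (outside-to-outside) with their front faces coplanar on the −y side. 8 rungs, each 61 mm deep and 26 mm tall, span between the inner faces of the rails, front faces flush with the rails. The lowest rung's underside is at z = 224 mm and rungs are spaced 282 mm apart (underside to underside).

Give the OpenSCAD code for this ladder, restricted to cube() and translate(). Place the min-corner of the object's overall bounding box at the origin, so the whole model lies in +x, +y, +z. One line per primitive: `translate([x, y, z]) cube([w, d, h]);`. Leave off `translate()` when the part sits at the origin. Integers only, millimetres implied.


// rung span = 438 - 2*50 = 338
// rung[k] z = 224 + k*282
cube([50, 61, 2310]);
translate([388, 0, 0]) cube([50, 61, 2310]);
translate([50, 0, 224]) cube([338, 61, 26]);
translate([50, 0, 506]) cube([338, 61, 26]);
translate([50, 0, 788]) cube([338, 61, 26]);
translate([50, 0, 1070]) cube([338, 61, 26]);
translate([50, 0, 1352]) cube([338, 61, 26]);
translate([50, 0, 1634]) cube([338, 61, 26]);
translate([50, 0, 1916]) cube([338, 61, 26]);
translate([50, 0, 2198]) cube([338, 61, 26]);


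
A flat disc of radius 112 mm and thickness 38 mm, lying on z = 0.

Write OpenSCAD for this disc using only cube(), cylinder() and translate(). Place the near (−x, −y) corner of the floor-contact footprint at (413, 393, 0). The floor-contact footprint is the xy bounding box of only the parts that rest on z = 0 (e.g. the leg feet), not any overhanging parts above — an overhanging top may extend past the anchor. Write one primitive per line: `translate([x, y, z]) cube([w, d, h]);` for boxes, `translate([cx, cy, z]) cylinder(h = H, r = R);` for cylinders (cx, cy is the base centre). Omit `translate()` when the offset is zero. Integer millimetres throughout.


translate([525, 505, 0]) cylinder(h = 38, r = 112);


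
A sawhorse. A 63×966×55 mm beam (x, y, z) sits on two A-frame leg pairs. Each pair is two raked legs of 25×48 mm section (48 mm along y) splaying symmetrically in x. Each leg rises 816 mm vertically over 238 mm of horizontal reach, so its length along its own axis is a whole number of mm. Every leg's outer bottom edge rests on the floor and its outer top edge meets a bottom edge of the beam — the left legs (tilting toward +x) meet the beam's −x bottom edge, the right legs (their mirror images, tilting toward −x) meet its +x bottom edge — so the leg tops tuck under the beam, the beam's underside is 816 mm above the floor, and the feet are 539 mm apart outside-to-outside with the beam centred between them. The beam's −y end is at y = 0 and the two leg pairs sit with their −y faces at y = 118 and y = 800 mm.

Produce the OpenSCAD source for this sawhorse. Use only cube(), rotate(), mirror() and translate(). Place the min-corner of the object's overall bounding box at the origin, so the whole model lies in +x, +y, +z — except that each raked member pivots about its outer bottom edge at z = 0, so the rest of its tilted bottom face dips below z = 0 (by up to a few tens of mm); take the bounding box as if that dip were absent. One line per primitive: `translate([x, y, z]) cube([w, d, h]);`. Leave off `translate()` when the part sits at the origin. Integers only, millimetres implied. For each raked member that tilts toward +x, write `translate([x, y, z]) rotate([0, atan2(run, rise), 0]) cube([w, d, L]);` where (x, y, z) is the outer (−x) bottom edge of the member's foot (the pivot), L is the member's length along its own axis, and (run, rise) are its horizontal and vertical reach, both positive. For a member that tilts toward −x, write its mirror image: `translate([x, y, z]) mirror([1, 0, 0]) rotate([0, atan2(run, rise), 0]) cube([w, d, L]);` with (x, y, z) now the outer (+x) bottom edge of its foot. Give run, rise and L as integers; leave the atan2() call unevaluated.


translate([238, 0, 816]) cube([63, 966, 55]);
translate([0, 118, 0]) rotate([0, atan2(238, 816), 0]) cube([25, 48, 850]);
translate([539, 118, 0]) mirror([1, 0, 0]) rotate([0, atan2(238, 816), 0]) cube([25, 48, 850]);
translate([0, 800, 0]) rotate([0, atan2(238, 816), 0]) cube([25, 48, 850]);
translate([539, 800, 0]) mirror([1, 0, 0]) rotate([0, atan2(238, 816), 0]) cube([25, 48, 850]);


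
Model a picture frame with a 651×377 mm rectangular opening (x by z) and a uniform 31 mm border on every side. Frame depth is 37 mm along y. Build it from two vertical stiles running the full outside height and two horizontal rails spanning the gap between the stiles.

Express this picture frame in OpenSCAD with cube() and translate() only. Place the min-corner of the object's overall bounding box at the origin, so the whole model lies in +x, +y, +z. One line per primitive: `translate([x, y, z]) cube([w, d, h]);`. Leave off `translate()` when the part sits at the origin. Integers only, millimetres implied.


cube([31, 37, 439]);
translate([682, 0, 0]) cube([31, 37, 439]);
translate([31, 0, 0]) cube([651, 37, 31]);
translate([31, 0, 408]) cube([651, 37, 31]);


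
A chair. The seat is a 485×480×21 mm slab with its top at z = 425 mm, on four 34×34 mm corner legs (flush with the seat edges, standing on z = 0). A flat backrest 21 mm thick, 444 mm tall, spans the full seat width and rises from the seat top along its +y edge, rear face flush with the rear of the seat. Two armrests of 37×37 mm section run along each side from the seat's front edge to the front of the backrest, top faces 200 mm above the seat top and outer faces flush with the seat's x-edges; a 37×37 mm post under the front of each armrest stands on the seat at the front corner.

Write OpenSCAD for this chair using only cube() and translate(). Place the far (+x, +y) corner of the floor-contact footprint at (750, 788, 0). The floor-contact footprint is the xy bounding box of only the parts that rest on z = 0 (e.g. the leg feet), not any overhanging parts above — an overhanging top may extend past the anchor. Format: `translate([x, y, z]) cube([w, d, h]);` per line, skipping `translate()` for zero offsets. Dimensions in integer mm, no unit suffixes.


translate([265, 308, 404]) cube([485, 480, 21]);
translate([265, 308, 0]) cube([34, 34, 404]);
translate([716, 308, 0]) cube([34, 34, 404]);
translate([265, 754, 0]) cube([34, 34, 404]);
translate([716, 754, 0]) cube([34, 34, 404]);
translate([265, 767, 425]) cube([485, 21, 444]);
translate([265, 308, 588]) cube([37, 459, 37]);
translate([713, 308, 588]) cube([37, 459, 37]);
translate([265, 308, 425]) cube([37, 37, 163]);
translate([713, 308, 425]) cube([37, 37, 163]);


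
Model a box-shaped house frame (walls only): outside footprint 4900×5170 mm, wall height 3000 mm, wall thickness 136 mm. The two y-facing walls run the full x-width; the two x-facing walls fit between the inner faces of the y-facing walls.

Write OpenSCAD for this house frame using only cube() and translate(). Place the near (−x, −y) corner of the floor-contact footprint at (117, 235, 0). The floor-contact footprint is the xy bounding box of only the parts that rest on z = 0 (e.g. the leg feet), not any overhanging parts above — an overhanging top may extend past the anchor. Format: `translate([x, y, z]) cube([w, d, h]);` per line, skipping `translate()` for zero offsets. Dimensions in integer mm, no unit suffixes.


translate([117, 235, 0]) cube([4900, 136, 3000]);
translate([117, 5269, 0]) cube([4900, 136, 3000]);
translate([117, 371, 0]) cube([136, 4898, 3000]);
translate([4881, 371, 0]) cube([136, 4898, 3000]);


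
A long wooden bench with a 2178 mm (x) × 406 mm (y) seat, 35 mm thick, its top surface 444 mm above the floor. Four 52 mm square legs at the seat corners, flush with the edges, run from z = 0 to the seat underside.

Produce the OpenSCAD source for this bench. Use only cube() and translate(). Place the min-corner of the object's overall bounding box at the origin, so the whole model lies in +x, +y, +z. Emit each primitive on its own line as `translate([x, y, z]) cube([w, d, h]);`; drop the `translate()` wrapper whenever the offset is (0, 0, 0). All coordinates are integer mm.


translate([0, 0, 409]) cube([2178, 406, 35]);
cube([52, 52, 409]);
translate([0, 354, 0]) cube([52, 52, 409]);
translate([2126, 0, 0]) cube([52, 52, 409]);
translate([2126, 354, 0]) cube([52, 52, 409]);


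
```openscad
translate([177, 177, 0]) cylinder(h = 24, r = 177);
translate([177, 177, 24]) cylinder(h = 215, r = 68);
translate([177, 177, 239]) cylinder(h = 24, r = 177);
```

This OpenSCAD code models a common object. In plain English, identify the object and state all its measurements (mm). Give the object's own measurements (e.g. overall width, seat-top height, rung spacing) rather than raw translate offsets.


A spool: two coaxial disc flanges of radius 177 mm and thickness 24 mm, joined by a core cylinder of radius 68 mm and height 215 mm. The lower flange rests on z = 0 and the three cylinders share a vertical axis.


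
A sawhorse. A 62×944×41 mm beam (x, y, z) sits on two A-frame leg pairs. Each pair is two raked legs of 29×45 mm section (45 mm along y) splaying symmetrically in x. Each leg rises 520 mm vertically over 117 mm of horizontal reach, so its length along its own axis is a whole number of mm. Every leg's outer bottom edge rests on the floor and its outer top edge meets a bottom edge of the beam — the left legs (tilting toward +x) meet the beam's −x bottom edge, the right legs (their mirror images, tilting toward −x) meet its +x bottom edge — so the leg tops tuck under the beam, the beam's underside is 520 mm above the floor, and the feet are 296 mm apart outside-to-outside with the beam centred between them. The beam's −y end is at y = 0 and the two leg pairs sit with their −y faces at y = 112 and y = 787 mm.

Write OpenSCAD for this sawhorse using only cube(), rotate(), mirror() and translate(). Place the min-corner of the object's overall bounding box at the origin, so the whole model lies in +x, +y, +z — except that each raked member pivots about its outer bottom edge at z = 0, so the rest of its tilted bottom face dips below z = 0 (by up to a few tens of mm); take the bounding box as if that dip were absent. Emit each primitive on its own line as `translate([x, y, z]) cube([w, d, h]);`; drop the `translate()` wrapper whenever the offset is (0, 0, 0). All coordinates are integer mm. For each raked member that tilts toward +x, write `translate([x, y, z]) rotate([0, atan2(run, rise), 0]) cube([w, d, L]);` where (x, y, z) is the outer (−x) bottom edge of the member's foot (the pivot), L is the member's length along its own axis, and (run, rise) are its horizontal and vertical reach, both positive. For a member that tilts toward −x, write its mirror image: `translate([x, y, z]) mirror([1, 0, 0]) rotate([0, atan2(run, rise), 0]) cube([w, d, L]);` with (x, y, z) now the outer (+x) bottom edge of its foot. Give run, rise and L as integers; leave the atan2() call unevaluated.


translate([117, 0, 520]) cube([62, 944, 41]);
translate([0, 112, 0]) rotate([0, atan2(117, 520), 0]) cube([29, 45, 533]);
translate([296, 112, 0]) mirror([1, 0, 0]) rotate([0, atan2(117, 520), 0]) cube([29, 45, 533]);
translate([0, 787, 0]) rotate([0, atan2(117, 520), 0]) cube([29, 45, 533]);
translate([296, 787, 0]) mirror([1, 0, 0]) rotate([0, atan2(117, 520), 0]) cube([29, 45, 533]);


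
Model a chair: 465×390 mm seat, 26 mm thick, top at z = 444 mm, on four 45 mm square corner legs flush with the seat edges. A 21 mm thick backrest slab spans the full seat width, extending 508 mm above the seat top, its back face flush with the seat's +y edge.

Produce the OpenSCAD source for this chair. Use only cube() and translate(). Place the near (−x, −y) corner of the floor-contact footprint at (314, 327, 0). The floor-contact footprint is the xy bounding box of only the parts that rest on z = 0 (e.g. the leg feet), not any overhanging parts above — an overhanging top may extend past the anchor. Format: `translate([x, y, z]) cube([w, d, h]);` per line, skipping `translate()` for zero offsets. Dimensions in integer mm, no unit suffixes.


translate([314, 327, 418]) cube([465, 390, 26]);
translate([314, 327, 0]) cube([45, 45, 418]);
translate([734, 327, 0]) cube([45, 45, 418]);
translate([314, 672, 0]) cube([45, 45, 418]);
translate([734, 672, 0]) cube([45, 45, 418]);
translate([314, 696, 444]) cube([465, 21, 508]);


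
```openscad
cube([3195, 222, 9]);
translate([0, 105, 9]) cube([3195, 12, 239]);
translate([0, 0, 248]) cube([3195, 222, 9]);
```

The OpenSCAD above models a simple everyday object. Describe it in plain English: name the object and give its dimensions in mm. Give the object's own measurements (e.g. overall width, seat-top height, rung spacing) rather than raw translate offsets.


An I-beam lying along x, 3195 mm long. Overall section height 257 mm. Two flanges 222 mm wide (y) and 9 mm thick, one on the floor and one at the top; a web 12 mm thick runs between them, centred on the flange width.


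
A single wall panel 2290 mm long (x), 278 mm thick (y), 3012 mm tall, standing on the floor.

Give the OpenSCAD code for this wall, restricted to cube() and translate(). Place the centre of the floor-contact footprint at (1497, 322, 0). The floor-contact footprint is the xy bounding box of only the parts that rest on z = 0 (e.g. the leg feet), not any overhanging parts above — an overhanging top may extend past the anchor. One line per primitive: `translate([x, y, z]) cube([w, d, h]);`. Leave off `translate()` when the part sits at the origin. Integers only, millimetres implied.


translate([352, 183, 0]) cube([2290, 278, 3012]);


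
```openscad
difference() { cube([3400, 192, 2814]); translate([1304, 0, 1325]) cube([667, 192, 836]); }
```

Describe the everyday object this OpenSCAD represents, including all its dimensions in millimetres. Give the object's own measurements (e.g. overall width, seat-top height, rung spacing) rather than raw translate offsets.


A wall 3400 mm long (x), 192 mm thick (y), 2814 mm tall, with a rectangular window opening cut through it. The opening is 667 mm wide and 836 mm tall; its sill is at z = 1325 mm and its near (−x) edge is 1304 mm from the wall's −x end. The opening passes through the full wall thickness.


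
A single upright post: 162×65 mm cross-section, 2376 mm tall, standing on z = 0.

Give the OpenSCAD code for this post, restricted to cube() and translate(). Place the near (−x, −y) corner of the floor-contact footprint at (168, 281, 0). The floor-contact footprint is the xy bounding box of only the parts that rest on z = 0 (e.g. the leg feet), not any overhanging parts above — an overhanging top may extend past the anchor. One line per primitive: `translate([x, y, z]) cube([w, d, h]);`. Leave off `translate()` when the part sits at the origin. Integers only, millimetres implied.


translate([168, 281, 0]) cube([162, 65, 2376]);


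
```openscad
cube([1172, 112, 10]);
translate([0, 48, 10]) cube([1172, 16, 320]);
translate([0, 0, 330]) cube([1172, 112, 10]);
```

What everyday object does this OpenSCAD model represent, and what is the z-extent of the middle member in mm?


An I-beam. The web height is 320 mm.

Two wide flanges with a thin centred web — an I-beam. Overall 340 mm minus two 10 mm flanges gives a web of 340 − 2·10 = 320 mm.


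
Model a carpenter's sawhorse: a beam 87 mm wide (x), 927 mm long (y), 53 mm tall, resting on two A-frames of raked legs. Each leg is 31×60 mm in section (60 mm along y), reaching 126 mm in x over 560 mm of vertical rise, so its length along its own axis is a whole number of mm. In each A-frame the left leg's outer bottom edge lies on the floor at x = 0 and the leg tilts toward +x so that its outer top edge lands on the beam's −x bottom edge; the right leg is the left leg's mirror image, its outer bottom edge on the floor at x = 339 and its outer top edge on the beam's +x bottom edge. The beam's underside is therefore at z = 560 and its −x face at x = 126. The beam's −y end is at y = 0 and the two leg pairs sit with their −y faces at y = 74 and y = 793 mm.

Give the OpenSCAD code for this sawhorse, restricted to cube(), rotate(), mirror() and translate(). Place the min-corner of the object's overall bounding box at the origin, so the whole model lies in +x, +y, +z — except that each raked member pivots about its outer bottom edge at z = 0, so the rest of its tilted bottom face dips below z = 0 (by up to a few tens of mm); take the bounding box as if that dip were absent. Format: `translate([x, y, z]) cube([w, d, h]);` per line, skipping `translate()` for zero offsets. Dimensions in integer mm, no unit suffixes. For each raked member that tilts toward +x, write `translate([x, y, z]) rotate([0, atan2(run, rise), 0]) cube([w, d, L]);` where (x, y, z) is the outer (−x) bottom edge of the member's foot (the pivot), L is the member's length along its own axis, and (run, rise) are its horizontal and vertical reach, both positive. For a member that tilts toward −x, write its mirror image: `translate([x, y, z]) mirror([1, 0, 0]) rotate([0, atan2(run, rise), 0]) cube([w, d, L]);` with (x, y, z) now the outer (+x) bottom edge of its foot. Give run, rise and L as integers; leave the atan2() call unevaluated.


// leg length = √(126² + 560²) = 574
// right-leg outer foot x = 2·126 + 87 = 339
// beam min-corner = (126, 0, 560)
translate([126, 0, 560]) cube([87, 927, 53]);
translate([0, 74, 0]) rotate([0, atan2(126, 560), 0]) cube([31, 60, 574]);
translate([339, 74, 0]) mirror([1, 0, 0]) rotate([0, atan2(126, 560), 0]) cube([31, 60, 574]);
translate([0, 793, 0]) rotate([0, atan2(126, 560), 0]) cube([31, 60, 574]);
translate([339, 793, 0]) mirror([1, 0, 0]) rotate([0, atan2(126, 560), 0]) cube([31, 60, 574]);


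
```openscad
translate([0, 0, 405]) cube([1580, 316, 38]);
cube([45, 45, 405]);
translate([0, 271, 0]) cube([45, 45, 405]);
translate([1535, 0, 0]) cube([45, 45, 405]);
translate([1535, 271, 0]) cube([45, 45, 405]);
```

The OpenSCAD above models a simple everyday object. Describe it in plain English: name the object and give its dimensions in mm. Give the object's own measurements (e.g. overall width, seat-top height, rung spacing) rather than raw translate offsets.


A long wooden bench with a 1580 mm (x) × 316 mm (y) seat, 38 mm thick, its top surface 443 mm above the floor. Four 45 mm square legs at the seat corners, flush with the edges, run from z = 0 to the seat underside.


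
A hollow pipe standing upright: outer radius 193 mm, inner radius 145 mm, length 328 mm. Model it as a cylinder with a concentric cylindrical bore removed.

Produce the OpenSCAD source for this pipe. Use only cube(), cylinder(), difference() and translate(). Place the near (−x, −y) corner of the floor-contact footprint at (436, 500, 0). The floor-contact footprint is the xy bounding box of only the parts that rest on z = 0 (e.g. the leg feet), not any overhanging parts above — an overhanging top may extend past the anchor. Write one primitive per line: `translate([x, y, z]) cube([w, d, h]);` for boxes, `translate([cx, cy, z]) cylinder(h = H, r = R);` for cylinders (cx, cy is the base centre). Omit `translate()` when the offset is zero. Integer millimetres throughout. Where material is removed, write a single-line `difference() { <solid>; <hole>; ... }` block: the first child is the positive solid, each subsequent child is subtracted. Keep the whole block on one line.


difference() { translate([629, 693, 0]) cylinder(h = 328, r = 193); translate([629, 693, 0]) cylinder(h = 328, r = 145); }


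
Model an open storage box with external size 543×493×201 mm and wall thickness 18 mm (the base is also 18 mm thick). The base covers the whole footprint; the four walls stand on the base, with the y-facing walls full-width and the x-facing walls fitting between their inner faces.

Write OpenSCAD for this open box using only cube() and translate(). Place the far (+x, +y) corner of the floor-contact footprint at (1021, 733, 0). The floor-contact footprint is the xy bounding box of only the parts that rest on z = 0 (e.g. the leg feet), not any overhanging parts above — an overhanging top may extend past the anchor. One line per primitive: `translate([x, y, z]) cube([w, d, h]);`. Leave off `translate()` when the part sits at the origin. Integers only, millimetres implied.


translate([478, 240, 0]) cube([543, 493, 18]);
translate([478, 240, 18]) cube([543, 18, 183]);
translate([478, 715, 18]) cube([543, 18, 183]);
translate([478, 258, 18]) cube([18, 457, 183]);
translate([1003, 258, 18]) cube([18, 457, 183]);


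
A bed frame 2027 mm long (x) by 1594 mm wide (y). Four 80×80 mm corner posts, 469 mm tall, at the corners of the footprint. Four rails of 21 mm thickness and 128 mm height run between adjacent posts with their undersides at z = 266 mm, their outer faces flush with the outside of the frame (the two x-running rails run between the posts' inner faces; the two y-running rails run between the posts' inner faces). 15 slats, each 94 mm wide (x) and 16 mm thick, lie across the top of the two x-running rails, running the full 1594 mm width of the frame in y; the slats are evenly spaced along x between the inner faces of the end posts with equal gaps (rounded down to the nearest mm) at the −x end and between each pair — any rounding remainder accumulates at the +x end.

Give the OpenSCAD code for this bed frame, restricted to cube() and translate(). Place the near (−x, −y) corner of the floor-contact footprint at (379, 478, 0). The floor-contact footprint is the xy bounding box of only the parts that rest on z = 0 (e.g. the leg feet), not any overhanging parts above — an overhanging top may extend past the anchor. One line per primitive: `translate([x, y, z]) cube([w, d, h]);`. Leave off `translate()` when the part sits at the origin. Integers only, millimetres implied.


// slat z = rail_z + rail_h = 266 + 128 = 394
// slat gap = ⌊(1867 − 15·94) / 16⌋ = 28
translate([379, 478, 0]) cube([80, 80, 469]);
translate([379, 1992, 0]) cube([80, 80, 469]);
translate([2326, 478, 0]) cube([80, 80, 469]);
translate([2326, 1992, 0]) cube([80, 80, 469]);
translate([459, 478, 266]) cube([1867, 21, 128]);
translate([459, 2051, 266]) cube([1867, 21, 128]);
translate([379, 558, 266]) cube([21, 1434, 128]);
translate([2385, 558, 266]) cube([21, 1434, 128]);
translate([487, 478, 394]) cube([94, 1594, 16]);
translate([609, 478, 394]) cube([94, 1594, 16]);
translate([731, 478, 394]) cube([94, 1594, 16]);
translate([853, 478, 394]) cube([94, 1594, 16]);
translate([975, 478, 394]) cube([94, 1594, 16]);
translate([1097, 478, 394]) cube([94, 1594, 16]);
translate([1219, 478, 394]) cube([94, 1594, 16]);
translate([1341, 478, 394]) cube([94, 1594, 16]);
translate([1463, 478, 394]) cube([94, 1594, 16]);
translate([1585, 478, 394]) cube([94, 1594, 16]);
translate([1707, 478, 394]) cube([94, 1594, 16]);
translate([1829, 478, 394]) cube([94, 1594, 16]);
translate([1951, 478, 394]) cube([94, 1594, 16]);
translate([2073, 478, 394]) cube([94, 1594, 16]);
translate([2195, 478, 394]) cube([94, 1594, 16]);


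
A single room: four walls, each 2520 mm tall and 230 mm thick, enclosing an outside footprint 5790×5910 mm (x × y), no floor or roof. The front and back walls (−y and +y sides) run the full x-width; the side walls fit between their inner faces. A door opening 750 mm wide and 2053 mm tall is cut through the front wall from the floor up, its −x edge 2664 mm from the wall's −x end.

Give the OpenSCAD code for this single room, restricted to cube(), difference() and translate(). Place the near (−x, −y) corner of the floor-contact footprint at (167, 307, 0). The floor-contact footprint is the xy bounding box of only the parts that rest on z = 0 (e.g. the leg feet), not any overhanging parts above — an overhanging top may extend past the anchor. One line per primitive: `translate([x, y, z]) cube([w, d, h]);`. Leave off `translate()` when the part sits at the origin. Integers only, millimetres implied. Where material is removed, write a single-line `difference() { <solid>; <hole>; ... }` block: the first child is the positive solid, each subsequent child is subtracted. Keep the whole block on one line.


difference() { translate([167, 307, 0]) cube([5790, 230, 2520]); translate([2831, 307, 0]) cube([750, 230, 2053]); }
translate([167, 5987, 0]) cube([5790, 230, 2520]);
translate([167, 537, 0]) cube([230, 5450, 2520]);
translate([5727, 537, 0]) cube([230, 5450, 2520]);


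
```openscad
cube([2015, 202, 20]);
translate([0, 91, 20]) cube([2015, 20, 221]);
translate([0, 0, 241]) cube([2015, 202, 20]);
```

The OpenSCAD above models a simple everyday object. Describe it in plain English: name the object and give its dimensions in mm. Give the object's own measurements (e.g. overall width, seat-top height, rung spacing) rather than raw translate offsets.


An I-beam lying along x, 2015 mm long. Overall section height 261 mm. Two flanges 202 mm wide (y) and 20 mm thick, one on the floor and one at the top; a web 20 mm thick runs between them, centred on the flange width.


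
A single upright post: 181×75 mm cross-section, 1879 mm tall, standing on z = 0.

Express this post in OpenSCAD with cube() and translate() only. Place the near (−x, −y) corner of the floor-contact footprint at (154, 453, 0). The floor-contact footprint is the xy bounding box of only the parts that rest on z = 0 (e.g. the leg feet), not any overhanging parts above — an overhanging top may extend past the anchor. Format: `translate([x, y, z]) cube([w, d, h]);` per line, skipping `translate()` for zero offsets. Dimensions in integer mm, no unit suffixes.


translate([154, 453, 0]) cube([181, 75, 1879]);


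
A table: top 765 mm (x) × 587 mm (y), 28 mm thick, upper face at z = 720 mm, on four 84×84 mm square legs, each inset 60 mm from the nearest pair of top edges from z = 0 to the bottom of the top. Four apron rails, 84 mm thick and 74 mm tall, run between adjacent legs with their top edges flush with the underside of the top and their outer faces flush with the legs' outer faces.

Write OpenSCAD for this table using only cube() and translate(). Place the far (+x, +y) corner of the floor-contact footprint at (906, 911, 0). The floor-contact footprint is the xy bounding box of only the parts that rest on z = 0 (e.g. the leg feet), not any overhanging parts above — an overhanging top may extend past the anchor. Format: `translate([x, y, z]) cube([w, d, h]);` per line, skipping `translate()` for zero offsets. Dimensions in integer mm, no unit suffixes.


translate([201, 384, 692]) cube([765, 587, 28]);
translate([261, 444, 0]) cube([84, 84, 692]);
translate([822, 444, 0]) cube([84, 84, 692]);
translate([261, 827, 0]) cube([84, 84, 692]);
translate([822, 827, 0]) cube([84, 84, 692]);
translate([345, 444, 618]) cube([477, 84, 74]);
translate([345, 827, 618]) cube([477, 84, 74]);
translate([261, 528, 618]) cube([84, 299, 74]);
translate([822, 528, 618]) cube([84, 299, 74]);


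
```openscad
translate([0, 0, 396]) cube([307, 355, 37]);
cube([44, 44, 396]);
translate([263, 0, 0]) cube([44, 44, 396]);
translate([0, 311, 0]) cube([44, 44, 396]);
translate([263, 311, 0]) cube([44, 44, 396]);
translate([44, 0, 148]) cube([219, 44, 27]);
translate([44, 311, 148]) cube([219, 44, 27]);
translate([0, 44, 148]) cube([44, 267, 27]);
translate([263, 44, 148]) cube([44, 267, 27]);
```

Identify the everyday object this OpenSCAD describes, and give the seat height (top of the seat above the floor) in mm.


A stool. The seat height is 433 mm.

A 307×355×37 slab at z = 396 on four corner posts — a stool. The seat top is 396 + 37 = 433 mm.


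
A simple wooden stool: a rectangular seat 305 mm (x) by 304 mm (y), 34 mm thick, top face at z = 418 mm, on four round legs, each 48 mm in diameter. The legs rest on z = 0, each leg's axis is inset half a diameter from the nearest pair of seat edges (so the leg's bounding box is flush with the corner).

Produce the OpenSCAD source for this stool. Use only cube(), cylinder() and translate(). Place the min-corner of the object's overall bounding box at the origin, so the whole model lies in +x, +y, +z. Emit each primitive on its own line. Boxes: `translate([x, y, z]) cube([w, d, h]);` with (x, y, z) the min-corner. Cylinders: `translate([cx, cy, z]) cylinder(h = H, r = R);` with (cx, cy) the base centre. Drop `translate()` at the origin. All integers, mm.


translate([0, 0, 384]) cube([305, 304, 34]);
translate([24, 24, 0]) cylinder(h = 384, r = 24);
translate([281, 24, 0]) cylinder(h = 384, r = 24);
translate([24, 280, 0]) cylinder(h = 384, r = 24);
translate([281, 280, 0]) cylinder(h = 384, r = 24);


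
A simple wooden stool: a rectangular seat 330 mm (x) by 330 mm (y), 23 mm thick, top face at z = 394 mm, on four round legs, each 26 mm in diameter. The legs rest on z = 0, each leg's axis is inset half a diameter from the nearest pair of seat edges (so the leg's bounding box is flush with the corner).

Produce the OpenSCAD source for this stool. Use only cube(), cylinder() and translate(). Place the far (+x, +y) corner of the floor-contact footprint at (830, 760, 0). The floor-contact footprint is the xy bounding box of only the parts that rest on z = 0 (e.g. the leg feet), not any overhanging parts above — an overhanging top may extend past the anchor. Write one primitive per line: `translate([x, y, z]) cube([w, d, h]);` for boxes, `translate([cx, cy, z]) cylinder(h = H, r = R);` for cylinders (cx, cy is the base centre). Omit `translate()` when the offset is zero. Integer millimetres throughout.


translate([500, 430, 371]) cube([330, 330, 23]);
translate([513, 443, 0]) cylinder(h = 371, r = 13);
translate([817, 443, 0]) cylinder(h = 371, r = 13);
translate([513, 747, 0]) cylinder(h = 371, r = 13);
translate([817, 747, 0]) cylinder(h = 371, r = 13);


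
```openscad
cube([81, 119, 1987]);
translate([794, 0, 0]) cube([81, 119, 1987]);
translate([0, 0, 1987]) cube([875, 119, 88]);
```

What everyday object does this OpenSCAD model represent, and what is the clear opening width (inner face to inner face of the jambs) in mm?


A door frame. The clear opening width is 713 mm.

Two 1987 mm tall posts with a header on top — a door frame. The left jamb is 81 mm wide at x = 0; the right jamb starts at x = 794. The clear opening is 794 − 81 = 713 mm.


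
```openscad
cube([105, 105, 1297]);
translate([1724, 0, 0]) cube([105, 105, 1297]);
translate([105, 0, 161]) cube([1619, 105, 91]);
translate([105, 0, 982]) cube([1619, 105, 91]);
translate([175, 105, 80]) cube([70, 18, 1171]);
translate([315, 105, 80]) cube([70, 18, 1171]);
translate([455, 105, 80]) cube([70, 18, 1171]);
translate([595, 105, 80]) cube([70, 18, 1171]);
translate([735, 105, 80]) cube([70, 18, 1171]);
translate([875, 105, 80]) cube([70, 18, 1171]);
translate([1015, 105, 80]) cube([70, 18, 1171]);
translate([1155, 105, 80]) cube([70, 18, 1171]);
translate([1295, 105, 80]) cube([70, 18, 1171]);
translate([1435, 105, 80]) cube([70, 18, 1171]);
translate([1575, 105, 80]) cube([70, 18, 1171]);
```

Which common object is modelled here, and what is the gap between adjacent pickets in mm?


A fence section. The picket gap is 70 mm.

Two posts, two rails, 11 pickets — a fence section. Span 1619 mm holds 11 pickets of 70 mm with 12 equal gaps: ⌊(1619 − 11·70) / 12⌋ = 70 mm.


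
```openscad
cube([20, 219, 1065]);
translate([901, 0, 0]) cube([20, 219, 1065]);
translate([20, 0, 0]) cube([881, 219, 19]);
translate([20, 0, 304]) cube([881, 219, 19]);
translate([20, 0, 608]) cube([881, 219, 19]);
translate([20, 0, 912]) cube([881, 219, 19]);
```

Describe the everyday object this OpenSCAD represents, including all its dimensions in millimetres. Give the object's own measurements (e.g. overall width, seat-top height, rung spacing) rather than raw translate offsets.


An open bookshelf. Two side panels, each 20 mm thick, 219 mm deep and 1065 mm tall, stand 921 mm apart (outside-to-outside). Between them sit 4 shelves, each 19 mm thick and 219 mm deep, spanning the full gap between the sides. The bottom shelf rests on the floor (its underside at z = 0) and the clear gap between one shelf's top and the next shelf's underside is 285 mm.


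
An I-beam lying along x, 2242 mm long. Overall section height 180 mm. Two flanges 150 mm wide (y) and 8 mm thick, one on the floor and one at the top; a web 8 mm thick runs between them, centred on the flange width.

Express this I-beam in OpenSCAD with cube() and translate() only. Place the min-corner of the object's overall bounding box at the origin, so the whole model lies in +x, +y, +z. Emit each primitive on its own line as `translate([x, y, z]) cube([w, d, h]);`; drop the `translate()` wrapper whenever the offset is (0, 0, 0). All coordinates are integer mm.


cube([2242, 150, 8]);
translate([0, 71, 8]) cube([2242, 8, 164]);
translate([0, 0, 172]) cube([2242, 150, 8]);


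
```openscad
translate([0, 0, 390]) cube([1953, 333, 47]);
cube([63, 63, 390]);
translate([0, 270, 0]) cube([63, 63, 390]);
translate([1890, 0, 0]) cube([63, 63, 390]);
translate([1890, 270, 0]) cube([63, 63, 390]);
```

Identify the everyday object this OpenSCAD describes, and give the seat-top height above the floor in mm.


A bench. The seat-top height is 437 mm.

A long slab on four corner posts — a bench. The slab sits at z = 390 with thickness 47, so the top is 390 + 47 = 437 mm.
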